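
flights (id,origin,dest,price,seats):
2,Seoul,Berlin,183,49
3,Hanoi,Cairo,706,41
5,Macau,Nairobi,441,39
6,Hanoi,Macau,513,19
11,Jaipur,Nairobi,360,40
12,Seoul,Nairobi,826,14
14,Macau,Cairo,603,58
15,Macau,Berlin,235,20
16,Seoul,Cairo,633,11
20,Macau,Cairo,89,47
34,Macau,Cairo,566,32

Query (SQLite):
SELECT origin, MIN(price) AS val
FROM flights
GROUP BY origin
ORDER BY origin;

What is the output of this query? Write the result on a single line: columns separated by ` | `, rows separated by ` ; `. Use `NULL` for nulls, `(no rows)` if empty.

Hanoi | 513 ; Jaipur | 360 ; Macau | 89 ; Seoul | 183

Partition flights by origin; compute MIN(price) within each group.
  Hanoi: ids {3, 6} → MIN(price)=513
  Jaipur: ids {11} → MIN(price)=360
  Macau: ids {5, 14, 15, 20, 34} → MIN(price)=89
  Seoul: ids {2, 12, 16} → MIN(price)=183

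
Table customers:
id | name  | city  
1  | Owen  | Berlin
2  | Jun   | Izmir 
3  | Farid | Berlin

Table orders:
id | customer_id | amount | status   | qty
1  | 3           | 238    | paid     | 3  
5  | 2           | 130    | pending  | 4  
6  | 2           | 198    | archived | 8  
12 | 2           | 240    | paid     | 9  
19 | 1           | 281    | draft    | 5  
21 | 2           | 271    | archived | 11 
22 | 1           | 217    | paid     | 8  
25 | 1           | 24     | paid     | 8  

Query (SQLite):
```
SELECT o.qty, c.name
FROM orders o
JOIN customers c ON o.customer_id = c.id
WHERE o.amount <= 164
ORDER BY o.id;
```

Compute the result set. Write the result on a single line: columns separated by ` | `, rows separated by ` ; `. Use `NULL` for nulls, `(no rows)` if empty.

4 | Jun ; 8 | Owen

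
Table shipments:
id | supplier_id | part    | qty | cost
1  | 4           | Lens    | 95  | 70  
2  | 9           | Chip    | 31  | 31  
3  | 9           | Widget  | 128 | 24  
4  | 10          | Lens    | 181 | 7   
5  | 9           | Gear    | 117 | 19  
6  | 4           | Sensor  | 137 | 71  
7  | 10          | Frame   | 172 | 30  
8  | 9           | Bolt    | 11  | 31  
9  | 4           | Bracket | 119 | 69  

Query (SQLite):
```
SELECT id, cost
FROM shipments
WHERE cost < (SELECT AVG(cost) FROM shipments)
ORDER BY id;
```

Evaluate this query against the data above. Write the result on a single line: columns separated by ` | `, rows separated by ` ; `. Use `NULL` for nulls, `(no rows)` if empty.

2 | 31 ; 3 | 24 ; 4 | 7 ; 5 | 19 ; 7 | 30 ; 8 | 31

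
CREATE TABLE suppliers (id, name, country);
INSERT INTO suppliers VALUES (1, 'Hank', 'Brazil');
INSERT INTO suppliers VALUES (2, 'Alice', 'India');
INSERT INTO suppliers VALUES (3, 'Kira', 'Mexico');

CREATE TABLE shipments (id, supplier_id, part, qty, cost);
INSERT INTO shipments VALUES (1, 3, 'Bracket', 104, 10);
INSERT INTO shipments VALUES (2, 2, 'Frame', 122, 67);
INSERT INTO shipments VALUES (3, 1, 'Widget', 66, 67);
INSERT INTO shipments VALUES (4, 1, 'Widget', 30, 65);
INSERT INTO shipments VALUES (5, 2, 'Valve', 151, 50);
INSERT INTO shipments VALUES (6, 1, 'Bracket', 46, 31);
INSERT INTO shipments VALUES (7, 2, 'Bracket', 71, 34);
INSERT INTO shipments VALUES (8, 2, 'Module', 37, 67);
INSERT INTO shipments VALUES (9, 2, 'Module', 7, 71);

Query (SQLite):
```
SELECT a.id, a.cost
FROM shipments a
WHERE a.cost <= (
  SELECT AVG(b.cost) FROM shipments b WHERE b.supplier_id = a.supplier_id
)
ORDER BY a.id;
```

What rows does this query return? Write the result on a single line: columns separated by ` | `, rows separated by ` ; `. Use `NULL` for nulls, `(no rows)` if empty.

1 | 10 ; 5 | 50 ; 6 | 31 ; 7 | 34

For each shipments row a, compute AVG(cost) over rows sharing a.supplier_id.
Keep row a if a.cost <= that per-group AVG.
  supplier_id=1: AVG(cost) = 54.333333
  supplier_id=2: AVG(cost) = 57.8
  supplier_id=3: AVG(cost) = 10.0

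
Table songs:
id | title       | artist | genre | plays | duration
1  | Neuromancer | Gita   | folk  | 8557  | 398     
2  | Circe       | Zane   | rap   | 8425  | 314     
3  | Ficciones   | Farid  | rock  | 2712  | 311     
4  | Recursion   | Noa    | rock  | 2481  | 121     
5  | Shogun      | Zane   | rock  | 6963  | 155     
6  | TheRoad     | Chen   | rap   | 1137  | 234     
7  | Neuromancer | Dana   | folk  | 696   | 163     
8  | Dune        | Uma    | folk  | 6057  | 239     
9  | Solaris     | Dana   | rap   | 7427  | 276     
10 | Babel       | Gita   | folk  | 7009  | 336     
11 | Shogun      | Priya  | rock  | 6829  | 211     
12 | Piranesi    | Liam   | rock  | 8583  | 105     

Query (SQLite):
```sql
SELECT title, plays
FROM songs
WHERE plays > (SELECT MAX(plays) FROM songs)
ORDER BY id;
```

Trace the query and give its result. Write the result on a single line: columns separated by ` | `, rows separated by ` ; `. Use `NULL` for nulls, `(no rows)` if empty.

(no rows)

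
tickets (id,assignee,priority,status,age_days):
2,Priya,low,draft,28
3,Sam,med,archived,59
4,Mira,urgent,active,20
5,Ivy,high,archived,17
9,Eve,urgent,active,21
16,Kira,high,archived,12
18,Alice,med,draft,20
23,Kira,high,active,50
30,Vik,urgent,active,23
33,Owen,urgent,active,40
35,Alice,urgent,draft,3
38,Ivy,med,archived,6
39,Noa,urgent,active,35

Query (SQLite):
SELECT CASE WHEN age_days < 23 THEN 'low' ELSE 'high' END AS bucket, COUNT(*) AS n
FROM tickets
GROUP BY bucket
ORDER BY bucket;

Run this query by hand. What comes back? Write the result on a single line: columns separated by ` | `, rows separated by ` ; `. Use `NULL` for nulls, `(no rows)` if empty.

high | 6 ; low | 7

Bucket rows by age_days < 23 → 'low' else 'high'; count each bucket.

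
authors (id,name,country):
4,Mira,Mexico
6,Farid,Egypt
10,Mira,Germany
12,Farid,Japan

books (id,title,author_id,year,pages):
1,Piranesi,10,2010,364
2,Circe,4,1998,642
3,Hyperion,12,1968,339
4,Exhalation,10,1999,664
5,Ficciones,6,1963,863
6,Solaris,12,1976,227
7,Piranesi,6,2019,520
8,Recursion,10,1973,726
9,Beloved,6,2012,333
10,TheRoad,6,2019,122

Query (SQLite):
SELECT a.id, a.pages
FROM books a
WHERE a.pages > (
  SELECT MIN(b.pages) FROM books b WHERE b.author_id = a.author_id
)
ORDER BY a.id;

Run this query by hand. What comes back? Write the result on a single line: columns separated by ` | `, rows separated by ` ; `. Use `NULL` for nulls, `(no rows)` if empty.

For each books row a, compute MIN(pages) over rows sharing a.author_id.
Keep row a if a.pages > that per-group MIN.
  author_id=4: MIN(pages) = 642
  author_id=6: MIN(pages) = 122
  author_id=10: MIN(pages) = 364
  author_id=12: MIN(pages) = 227

3 | 339 ; 4 | 664 ; 5 | 863 ; 7 | 520 ; 8 | 726 ; 9 | 333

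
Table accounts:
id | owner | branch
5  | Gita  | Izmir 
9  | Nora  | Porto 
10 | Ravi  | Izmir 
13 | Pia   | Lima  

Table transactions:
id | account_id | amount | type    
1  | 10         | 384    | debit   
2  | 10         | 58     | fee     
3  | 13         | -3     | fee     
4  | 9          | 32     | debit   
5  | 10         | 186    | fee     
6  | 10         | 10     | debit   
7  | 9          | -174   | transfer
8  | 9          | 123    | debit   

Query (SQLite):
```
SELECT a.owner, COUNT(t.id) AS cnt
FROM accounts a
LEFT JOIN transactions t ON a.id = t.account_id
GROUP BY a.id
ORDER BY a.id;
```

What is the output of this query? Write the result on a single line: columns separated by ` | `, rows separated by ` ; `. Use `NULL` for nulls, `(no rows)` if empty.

LEFT JOIN keeps every accounts row; unmatched ones get NULL for transactions columns.
Group by accounts.id and compute COUNT(t.id). COUNT(col) of an all-NULL group is 0.
  5: ids {—} → COUNT(t.id)=0
  9: ids {4, 7, 8} → COUNT(t.id)=3
  10: ids {1, 2, 5, 6} → COUNT(t.id)=4
  13: ids {3} → COUNT(t.id)=1

Gita | 0 ; Nora | 3 ; Ravi | 4 ; Pia | 1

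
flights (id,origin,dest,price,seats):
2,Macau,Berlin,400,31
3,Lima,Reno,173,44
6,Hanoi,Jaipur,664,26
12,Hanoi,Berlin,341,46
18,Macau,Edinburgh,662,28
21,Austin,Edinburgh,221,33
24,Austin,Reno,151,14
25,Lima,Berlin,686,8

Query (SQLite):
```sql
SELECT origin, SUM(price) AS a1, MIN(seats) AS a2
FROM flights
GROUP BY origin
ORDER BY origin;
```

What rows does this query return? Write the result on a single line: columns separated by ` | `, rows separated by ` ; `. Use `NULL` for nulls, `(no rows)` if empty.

Austin | 372 | 14 ; Hanoi | 1005 | 26 ; Lima | 859 | 8 ; Macau | 1062 | 28

Group flights by origin.
Per group compute: SUM(price), MIN(seats).
  Austin: ids {21, 24} → SUM(price)=372, MIN(seats)=14
  Hanoi: ids {6, 12} → SUM(price)=1005, MIN(seats)=26
  Lima: ids {3, 25} → SUM(price)=859, MIN(seats)=8
  Macau: ids {2, 18} → SUM(price)=1062, MIN(seats)=28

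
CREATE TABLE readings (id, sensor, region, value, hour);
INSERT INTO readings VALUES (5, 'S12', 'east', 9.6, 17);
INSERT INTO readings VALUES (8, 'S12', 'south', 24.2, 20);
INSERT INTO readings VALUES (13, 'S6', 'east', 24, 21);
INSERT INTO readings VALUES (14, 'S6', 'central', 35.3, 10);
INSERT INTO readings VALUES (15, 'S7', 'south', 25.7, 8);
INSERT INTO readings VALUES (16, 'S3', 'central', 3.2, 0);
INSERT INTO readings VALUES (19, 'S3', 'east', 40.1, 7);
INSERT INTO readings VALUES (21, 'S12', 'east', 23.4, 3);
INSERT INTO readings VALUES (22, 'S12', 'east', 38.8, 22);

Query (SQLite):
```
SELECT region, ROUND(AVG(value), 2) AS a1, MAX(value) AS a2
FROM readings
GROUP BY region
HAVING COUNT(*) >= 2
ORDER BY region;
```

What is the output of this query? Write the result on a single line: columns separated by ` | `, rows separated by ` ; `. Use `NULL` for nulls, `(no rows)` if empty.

Group readings by region.
Per group compute: ROUND(AVG(value), 2), MAX(value).
HAVING: drop groups with fewer than 2 rows.
  central: ids {14, 16} → ROUND(AVG(value), 2)=19.25, MAX(value)=35.3
  east: ids {5, 13, 19, 21, 22} → ROUND(AVG(value), 2)=27.18, MAX(value)=40.1
  south: ids {8, 15} → ROUND(AVG(value), 2)=24.95, MAX(value)=25.7

central | 19.25 | 35.3 ; east | 27.18 | 40.1 ; south | 24.95 | 25.7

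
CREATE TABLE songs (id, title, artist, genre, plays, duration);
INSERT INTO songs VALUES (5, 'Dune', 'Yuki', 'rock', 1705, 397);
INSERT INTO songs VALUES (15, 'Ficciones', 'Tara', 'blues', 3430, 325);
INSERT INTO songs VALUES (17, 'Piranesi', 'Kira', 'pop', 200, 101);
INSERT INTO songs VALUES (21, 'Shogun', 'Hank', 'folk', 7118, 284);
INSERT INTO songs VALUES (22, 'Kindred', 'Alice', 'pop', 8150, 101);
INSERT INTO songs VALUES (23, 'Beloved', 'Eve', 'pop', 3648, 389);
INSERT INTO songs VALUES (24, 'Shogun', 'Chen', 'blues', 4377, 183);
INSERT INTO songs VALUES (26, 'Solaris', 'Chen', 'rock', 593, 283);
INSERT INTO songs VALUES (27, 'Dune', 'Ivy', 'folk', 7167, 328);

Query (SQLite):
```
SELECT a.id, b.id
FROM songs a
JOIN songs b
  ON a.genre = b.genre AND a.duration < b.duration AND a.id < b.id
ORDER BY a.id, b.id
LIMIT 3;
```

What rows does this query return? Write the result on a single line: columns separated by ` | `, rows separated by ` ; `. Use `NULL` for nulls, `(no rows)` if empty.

Pairs (a,b) with same genre, a.duration < b.duration, a.id < b.id.
genre groups: blues:{15,24} folk:{21,27} pop:{17,22,23} rock:{5,26}
Ordered by (a.id, b.id); first 3.

17 | 23 ; 21 | 27 ; 22 | 23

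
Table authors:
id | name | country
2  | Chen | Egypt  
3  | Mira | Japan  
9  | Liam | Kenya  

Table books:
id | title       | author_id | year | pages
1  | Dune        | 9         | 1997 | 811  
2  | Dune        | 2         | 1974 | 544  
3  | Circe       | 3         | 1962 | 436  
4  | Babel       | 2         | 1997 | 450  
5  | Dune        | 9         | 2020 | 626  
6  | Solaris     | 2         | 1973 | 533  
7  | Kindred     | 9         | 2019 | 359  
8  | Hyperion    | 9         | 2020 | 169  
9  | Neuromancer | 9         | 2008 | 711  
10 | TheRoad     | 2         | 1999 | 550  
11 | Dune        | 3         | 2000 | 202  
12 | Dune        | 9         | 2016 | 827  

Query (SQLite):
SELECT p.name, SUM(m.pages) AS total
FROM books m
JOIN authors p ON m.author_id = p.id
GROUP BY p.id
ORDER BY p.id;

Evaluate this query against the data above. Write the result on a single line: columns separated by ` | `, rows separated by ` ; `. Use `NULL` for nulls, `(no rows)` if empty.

Join each books row to its authors via author_id.
Group joined rows by authors.id; compute SUM(m.pages) per group.
  2: ids {2, 4, 6, 10} → SUM(m.pages)=2077
  3: ids {3, 11} → SUM(m.pages)=638
  9: ids {1, 5, 7, 8, 9, 12} → SUM(m.pages)=3503

Chen | 2077 ; Mira | 638 ; Liam | 3503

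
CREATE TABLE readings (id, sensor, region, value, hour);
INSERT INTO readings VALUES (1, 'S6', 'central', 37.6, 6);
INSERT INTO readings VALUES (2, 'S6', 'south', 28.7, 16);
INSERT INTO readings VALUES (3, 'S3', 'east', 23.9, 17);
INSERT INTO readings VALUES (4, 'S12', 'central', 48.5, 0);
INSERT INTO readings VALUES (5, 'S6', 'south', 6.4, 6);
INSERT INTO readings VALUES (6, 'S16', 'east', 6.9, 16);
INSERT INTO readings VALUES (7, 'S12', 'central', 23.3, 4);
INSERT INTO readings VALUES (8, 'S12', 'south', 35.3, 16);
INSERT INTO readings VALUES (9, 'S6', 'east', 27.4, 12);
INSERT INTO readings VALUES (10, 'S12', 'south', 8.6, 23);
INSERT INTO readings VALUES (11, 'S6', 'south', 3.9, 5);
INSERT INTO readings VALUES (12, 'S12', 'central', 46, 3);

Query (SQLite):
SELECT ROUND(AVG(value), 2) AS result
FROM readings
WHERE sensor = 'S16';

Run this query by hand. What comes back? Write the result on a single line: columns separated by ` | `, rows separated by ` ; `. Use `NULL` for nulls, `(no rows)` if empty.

Rows where sensor='S16' → value values: [6.9].
AVG = 6.9 / 1 (rounded to 2 dp).

6.9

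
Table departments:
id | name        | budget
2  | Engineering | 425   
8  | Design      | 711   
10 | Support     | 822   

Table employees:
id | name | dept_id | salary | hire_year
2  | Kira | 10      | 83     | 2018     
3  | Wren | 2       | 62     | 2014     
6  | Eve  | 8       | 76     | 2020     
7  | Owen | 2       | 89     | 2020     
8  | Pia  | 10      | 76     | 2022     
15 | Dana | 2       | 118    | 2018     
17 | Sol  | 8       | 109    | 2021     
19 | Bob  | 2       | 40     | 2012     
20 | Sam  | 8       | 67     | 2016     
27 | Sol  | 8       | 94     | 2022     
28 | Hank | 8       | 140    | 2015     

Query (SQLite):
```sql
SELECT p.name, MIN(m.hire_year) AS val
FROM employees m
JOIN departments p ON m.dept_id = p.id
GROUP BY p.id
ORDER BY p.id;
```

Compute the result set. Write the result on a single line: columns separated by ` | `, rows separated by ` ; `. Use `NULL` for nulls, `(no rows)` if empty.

Engineering | 2012 ; Design | 2015 ; Support | 2018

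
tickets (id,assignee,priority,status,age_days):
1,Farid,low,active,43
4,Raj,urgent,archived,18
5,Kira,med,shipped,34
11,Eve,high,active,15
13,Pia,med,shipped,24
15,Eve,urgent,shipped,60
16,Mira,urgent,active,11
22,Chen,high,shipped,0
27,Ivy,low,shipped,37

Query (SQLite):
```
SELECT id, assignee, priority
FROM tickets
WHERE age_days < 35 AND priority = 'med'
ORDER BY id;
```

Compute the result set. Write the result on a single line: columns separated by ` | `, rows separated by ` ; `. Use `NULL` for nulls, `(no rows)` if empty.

age_days < 35: ids {4, 5, 11, 13, 16, 22}
priority = 'med': ids {5, 13}
Combine with AND.

5 | Kira | med ; 13 | Pia | med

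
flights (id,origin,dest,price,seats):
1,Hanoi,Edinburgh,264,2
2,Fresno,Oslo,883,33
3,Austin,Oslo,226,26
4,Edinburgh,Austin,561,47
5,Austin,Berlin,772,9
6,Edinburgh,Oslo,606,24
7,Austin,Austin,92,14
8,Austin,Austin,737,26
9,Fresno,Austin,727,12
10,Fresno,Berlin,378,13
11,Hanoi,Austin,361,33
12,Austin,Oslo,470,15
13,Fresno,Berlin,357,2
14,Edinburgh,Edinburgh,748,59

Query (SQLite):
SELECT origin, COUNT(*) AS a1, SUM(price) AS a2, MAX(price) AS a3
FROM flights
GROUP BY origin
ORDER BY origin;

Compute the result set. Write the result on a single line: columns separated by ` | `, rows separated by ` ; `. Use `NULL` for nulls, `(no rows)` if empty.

Austin | 5 | 2297 | 772 ; Edinburgh | 3 | 1915 | 748 ; Fresno | 4 | 2345 | 883 ; Hanoi | 2 | 625 | 361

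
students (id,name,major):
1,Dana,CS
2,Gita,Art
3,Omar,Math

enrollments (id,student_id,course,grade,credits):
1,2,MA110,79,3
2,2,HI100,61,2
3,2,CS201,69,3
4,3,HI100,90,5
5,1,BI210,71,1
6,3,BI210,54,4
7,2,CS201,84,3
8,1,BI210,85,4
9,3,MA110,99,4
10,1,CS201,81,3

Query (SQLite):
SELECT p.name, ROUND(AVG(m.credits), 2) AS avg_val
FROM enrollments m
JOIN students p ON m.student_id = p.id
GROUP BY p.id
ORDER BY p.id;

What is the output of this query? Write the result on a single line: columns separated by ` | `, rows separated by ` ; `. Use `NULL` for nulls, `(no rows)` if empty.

Join each enrollments row to its students via student_id.
Group joined rows by students.id; compute ROUND(AVG(m.credits), 2) per group.
  1: ids {5, 8, 10} → ROUND(AVG(m.credits), 2)=2.67
  2: ids {1, 2, 3, 7} → ROUND(AVG(m.credits), 2)=2.75
  3: ids {4, 6, 9} → ROUND(AVG(m.credits), 2)=4.33

Dana | 2.67 ; Gita | 2.75 ; Omar | 4.33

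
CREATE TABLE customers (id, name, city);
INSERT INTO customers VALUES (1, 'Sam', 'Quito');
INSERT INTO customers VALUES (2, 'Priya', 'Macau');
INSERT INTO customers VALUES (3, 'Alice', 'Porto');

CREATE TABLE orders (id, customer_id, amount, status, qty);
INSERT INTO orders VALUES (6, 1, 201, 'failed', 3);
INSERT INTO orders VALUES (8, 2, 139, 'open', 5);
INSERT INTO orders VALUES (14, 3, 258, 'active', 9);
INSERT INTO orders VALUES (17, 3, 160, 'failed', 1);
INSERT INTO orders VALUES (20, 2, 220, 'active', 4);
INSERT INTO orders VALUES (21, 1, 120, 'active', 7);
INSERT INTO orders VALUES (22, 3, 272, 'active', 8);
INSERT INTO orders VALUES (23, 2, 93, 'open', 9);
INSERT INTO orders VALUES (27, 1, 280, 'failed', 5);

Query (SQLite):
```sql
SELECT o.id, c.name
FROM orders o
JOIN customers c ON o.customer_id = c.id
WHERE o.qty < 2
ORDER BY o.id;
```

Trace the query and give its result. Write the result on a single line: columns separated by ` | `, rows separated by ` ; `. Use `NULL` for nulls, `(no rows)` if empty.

17 | Alice

Each orders row matches the customers row where customer_id = customers.id.
Then keep rows with o.qty < 2.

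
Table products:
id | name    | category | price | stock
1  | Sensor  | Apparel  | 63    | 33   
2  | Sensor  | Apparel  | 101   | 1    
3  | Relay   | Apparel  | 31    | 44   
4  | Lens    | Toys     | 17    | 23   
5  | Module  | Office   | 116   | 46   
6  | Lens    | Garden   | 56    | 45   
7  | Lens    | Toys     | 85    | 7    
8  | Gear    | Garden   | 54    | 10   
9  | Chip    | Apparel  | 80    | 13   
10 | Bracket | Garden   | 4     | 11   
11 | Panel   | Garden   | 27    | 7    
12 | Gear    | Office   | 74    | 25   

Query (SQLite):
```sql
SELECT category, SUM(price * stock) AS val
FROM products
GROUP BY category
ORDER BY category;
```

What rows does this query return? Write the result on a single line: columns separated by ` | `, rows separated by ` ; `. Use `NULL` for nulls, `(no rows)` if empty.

Apparel | 4584 ; Garden | 3293 ; Office | 7186 ; Toys | 986

For each row compute price * stock.
Group by category; take SUM of the expression per group.
  Apparel: ids {1, 2, 3, 9} → SUM(price * stock)=4584
  Garden: ids {6, 8, 10, 11} → SUM(price * stock)=3293
  Office: ids {5, 12} → SUM(price * stock)=7186
  Toys: ids {4, 7} → SUM(price * stock)=986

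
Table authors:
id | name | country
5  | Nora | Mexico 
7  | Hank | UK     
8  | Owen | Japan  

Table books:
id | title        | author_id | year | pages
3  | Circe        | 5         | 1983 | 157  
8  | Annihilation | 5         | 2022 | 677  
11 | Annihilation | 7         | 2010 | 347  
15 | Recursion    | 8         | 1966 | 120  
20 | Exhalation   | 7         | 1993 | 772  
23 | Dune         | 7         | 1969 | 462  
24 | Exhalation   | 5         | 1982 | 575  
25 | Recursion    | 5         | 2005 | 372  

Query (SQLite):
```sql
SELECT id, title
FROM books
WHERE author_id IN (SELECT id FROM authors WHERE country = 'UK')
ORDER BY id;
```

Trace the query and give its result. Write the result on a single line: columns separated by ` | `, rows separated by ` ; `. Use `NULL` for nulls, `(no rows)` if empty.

11 | Annihilation ; 20 | Exhalation ; 23 | Dune

Inner query: authors.id where country = 'UK'.
Outer: keep books rows whose author_id is in that set.
Inner query → {7}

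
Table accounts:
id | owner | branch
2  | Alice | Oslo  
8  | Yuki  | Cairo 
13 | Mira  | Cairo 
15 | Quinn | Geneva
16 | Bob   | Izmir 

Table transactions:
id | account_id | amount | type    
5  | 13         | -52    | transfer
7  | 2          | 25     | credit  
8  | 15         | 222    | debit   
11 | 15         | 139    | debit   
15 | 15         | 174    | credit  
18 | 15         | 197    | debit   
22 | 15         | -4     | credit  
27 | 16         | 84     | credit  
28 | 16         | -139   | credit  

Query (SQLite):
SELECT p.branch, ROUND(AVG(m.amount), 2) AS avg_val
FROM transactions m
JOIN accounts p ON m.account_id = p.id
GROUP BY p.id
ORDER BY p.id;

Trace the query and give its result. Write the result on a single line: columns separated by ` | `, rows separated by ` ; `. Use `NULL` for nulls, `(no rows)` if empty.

Join each transactions row to its accounts via account_id.
Group joined rows by accounts.id; compute ROUND(AVG(m.amount), 2) per group.
  2: ids {7} → ROUND(AVG(m.amount), 2)=25
  13: ids {5} → ROUND(AVG(m.amount), 2)=-52
  15: ids {8, 11, 15, 18, 22} → ROUND(AVG(m.amount), 2)=145.6
  16: ids {27, 28} → ROUND(AVG(m.amount), 2)=-27.5

Oslo | 25 ; Cairo | -52 ; Geneva | 145.6 ; Izmir | -27.5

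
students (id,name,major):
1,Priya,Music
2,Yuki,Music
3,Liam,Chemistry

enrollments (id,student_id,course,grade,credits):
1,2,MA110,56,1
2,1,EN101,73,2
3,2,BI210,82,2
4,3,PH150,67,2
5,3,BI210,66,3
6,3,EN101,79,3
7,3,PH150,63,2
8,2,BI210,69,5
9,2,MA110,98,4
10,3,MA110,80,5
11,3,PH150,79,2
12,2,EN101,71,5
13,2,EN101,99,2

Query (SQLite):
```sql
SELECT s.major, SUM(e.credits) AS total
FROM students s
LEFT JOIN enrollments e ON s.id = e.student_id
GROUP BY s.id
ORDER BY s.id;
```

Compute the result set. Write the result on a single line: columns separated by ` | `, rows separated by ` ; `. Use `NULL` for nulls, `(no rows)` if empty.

LEFT JOIN keeps every students row; unmatched ones get NULL for enrollments columns.
Group by students.id and compute SUM(e.credits). SUM over an all-NULL group is NULL.
  1: ids {2} → SUM(e.credits)=2
  2: ids {1, 3, 8, 9, 12, 13} → SUM(e.credits)=19
  3: ids {4, 5, 6, 7, 10, 11} → SUM(e.credits)=17

Music | 2 ; Music | 19 ; Chemistry | 17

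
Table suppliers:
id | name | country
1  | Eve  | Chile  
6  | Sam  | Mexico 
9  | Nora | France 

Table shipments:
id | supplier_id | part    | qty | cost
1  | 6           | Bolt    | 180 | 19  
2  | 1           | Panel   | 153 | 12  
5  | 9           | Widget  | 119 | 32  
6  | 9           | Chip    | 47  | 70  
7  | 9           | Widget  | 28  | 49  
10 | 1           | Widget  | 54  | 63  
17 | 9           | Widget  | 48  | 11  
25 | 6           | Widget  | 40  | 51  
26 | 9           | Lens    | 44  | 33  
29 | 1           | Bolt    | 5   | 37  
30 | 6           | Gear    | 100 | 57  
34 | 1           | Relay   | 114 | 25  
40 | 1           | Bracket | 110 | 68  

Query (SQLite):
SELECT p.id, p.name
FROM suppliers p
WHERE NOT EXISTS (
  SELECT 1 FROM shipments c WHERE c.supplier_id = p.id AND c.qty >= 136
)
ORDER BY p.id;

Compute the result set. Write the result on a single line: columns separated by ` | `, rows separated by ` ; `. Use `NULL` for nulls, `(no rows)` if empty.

9 | Nora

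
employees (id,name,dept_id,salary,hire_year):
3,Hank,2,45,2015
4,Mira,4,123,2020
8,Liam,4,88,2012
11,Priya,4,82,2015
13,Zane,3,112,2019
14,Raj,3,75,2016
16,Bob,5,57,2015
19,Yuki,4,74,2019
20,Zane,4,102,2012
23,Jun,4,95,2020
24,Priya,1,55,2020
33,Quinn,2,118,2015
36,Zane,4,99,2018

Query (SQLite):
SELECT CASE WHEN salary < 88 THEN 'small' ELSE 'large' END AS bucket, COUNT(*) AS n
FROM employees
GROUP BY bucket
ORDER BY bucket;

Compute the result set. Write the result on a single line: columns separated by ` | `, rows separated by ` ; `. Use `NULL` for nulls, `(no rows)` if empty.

large | 7 ; small | 6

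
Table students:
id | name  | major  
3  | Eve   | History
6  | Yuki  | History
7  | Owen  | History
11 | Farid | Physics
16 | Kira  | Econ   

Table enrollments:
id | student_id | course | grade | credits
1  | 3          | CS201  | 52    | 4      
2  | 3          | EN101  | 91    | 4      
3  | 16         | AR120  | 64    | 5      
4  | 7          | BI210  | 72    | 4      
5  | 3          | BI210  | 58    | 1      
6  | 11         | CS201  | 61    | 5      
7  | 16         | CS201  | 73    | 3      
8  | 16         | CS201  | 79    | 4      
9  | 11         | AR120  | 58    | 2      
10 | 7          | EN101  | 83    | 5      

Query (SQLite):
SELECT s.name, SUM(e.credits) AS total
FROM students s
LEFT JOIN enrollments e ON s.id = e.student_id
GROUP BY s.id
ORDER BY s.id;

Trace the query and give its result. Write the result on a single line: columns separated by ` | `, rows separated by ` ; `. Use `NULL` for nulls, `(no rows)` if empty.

LEFT JOIN keeps every students row; unmatched ones get NULL for enrollments columns.
Group by students.id and compute SUM(e.credits). SUM over an all-NULL group is NULL.
  3: ids {1, 2, 5} → SUM(e.credits)=9
  6: ids {—} → SUM(e.credits)=NULL
  7: ids {4, 10} → SUM(e.credits)=9
  11: ids {6, 9} → SUM(e.credits)=7
  16: ids {3, 7, 8} → SUM(e.credits)=12

Eve | 9 ; Yuki | NULL ; Owen | 9 ; Farid | 7 ; Kira | 12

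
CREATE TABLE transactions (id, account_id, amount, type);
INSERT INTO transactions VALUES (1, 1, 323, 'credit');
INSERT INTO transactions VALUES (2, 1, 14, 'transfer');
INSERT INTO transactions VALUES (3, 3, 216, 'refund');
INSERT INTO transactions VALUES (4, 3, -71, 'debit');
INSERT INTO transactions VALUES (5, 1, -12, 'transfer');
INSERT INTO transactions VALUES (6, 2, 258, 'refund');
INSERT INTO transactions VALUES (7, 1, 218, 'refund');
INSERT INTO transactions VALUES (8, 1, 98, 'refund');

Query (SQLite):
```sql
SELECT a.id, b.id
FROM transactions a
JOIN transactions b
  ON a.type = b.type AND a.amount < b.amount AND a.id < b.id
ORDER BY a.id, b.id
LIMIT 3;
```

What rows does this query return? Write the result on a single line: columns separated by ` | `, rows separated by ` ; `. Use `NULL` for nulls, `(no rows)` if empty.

Pairs (a,b) with same type, a.amount < b.amount, a.id < b.id.
type groups: credit:{1} debit:{4} refund:{3,6,7,8} transfer:{2,5}
Ordered by (a.id, b.id); first 3.

3 | 6 ; 3 | 7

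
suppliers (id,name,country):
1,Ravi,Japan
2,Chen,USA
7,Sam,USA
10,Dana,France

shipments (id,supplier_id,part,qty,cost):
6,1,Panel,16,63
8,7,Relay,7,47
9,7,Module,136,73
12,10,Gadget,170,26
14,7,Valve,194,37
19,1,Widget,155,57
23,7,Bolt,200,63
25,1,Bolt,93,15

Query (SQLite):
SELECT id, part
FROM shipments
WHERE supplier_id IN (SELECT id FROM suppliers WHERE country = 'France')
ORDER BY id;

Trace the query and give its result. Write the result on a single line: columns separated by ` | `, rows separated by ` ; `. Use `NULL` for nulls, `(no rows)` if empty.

Inner query: suppliers.id where country = 'France'.
Outer: keep shipments rows whose supplier_id is in that set.
Inner query → {10}

12 | Gadget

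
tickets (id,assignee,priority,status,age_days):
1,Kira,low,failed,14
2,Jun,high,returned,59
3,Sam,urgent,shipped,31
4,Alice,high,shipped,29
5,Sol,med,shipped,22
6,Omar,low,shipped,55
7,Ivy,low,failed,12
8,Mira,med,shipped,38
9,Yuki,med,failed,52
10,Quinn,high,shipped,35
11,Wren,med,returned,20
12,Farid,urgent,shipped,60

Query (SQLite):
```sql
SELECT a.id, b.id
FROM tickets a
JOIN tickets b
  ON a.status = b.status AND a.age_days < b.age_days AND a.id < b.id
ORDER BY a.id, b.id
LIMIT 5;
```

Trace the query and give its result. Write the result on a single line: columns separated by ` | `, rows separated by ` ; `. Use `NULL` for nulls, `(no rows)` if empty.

Pairs (a,b) with same status, a.age_days < b.age_days, a.id < b.id.
status groups: failed:{1,7,9} returned:{2,11} shipped:{3,4,5,6,8,10,12}
Ordered by (a.id, b.id); first 5.

1 | 9 ; 3 | 6 ; 3 | 8 ; 3 | 10 ; 3 | 12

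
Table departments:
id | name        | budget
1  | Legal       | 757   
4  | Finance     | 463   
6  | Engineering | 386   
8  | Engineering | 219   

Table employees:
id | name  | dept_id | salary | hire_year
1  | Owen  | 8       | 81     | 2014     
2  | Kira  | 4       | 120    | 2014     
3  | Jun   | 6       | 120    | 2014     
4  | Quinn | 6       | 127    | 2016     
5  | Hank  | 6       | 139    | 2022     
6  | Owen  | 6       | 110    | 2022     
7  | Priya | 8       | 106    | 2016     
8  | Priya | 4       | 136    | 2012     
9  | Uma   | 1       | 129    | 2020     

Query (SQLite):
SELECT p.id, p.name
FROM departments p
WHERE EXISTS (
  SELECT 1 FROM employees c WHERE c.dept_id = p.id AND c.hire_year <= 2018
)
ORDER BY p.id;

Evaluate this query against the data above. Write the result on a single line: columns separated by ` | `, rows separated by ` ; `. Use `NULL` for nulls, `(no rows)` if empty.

4 | Finance ; 6 | Engineering ; 8 | Engineering

For each departments row, check whether any employees with matching dept_id has hire_year <= 2018.
Keep rows where that is true.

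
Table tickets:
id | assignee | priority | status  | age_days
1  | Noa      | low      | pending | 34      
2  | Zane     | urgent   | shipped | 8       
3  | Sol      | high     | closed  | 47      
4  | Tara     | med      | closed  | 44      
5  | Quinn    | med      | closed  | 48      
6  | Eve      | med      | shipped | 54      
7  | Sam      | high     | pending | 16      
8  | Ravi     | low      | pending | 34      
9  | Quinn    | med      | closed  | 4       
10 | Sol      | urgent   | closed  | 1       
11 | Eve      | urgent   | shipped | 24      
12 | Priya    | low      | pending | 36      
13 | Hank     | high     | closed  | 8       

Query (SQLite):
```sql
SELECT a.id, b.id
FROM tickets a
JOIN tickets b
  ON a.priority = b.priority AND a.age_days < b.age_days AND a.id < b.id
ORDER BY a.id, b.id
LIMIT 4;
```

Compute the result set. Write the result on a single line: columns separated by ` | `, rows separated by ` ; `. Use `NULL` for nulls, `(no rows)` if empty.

1 | 12 ; 2 | 11 ; 4 | 5 ; 4 | 6

Pairs (a,b) with same priority, a.age_days < b.age_days, a.id < b.id.
priority groups: high:{3,7,13} low:{1,8,12} med:{4,5,6,9} urgent:{2,10,11}
Ordered by (a.id, b.id); first 4.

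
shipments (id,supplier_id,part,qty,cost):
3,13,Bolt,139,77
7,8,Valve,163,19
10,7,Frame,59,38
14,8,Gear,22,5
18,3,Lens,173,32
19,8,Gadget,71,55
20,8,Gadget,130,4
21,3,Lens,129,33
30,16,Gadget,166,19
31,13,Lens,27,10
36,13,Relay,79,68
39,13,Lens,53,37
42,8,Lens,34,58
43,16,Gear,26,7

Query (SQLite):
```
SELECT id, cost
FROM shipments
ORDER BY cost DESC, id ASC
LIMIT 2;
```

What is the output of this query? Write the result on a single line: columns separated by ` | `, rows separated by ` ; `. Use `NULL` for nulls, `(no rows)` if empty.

3 | 77 ; 36 | 68

Sort by cost desc, tiebreak id asc: (77, id=3), (68, id=36), (58, id=42), (55, id=19), (38, id=10) …. Take first 2.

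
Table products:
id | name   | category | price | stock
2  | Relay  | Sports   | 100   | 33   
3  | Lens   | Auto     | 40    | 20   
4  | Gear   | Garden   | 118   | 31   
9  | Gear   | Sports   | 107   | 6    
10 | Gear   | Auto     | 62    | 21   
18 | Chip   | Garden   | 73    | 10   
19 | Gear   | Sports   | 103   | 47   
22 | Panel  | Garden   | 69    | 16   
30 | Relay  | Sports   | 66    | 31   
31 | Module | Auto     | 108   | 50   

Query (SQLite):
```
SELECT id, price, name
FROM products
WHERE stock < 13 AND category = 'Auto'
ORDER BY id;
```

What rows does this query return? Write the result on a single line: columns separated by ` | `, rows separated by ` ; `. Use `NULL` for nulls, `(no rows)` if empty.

(no rows)

stock < 13: ids {9, 18}
category = 'Auto': ids {3, 10, 31}
Combine with AND.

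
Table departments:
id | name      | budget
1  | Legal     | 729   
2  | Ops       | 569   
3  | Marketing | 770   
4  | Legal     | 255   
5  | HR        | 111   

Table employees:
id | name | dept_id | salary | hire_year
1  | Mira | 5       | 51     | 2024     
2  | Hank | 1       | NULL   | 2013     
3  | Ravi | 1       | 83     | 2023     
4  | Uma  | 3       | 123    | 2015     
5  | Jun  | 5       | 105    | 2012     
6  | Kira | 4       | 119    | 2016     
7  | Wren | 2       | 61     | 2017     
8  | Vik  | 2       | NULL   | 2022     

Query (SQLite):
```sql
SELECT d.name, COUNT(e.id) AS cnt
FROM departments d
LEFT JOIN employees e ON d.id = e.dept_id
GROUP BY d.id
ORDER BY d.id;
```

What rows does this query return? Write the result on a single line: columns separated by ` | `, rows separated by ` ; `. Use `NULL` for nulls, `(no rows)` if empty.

LEFT JOIN keeps every departments row; unmatched ones get NULL for employees columns.
Group by departments.id and compute COUNT(e.id). COUNT(col) of an all-NULL group is 0.
  1: ids {2, 3} → COUNT(e.id)=2
  2: ids {7, 8} → COUNT(e.id)=2
  3: ids {4} → COUNT(e.id)=1
  4: ids {6} → COUNT(e.id)=1
  5: ids {1, 5} → COUNT(e.id)=2

Legal | 2 ; Ops | 2 ; Marketing | 1 ; Legal | 1 ; HR | 2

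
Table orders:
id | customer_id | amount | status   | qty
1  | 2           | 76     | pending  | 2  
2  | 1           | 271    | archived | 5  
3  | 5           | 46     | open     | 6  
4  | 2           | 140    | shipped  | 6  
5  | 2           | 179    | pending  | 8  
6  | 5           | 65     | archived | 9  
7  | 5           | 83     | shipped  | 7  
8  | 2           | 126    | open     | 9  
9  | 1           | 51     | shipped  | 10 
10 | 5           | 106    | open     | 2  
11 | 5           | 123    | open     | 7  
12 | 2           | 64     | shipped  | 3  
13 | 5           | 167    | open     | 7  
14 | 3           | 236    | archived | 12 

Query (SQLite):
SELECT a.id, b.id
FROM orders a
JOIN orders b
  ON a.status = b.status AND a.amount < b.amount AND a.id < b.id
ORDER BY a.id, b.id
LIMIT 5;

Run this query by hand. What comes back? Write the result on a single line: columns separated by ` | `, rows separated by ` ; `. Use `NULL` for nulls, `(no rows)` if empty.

1 | 5 ; 3 | 8 ; 3 | 10 ; 3 | 11 ; 3 | 13

Pairs (a,b) with same status, a.amount < b.amount, a.id < b.id.
status groups: archived:{2,6,14} open:{3,8,10,11,13} pending:{1,5} shipped:{4,7,9,12}
Ordered by (a.id, b.id); first 5.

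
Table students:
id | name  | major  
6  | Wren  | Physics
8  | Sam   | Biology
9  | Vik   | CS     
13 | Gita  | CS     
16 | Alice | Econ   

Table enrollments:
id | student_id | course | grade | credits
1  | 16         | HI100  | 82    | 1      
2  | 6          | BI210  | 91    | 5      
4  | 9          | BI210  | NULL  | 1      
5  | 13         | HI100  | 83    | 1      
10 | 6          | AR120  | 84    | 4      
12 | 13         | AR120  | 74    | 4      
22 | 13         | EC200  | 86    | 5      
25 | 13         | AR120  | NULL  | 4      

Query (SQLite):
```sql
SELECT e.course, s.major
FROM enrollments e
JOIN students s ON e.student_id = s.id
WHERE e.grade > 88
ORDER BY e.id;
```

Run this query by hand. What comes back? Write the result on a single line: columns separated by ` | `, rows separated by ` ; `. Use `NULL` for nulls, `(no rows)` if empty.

Each enrollments row matches the students row where student_id = students.id.
Then keep rows with e.grade > 88.

BI210 | Physics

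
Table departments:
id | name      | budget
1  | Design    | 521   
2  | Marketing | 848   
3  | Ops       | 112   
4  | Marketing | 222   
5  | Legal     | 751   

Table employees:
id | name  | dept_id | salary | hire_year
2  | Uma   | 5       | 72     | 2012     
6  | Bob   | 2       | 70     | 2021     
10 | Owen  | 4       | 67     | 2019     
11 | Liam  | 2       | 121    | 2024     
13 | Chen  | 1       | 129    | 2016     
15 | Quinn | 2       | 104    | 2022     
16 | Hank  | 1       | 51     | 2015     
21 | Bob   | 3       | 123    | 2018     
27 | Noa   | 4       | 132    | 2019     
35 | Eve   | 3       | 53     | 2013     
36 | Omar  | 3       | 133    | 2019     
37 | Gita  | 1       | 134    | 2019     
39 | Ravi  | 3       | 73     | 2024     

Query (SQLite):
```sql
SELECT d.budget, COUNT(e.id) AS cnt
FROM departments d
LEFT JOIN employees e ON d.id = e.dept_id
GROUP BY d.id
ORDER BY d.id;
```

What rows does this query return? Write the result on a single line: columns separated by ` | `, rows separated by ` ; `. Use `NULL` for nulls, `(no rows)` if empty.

521 | 3 ; 848 | 3 ; 112 | 4 ; 222 | 2 ; 751 | 1

LEFT JOIN keeps every departments row; unmatched ones get NULL for employees columns.
Group by departments.id and compute COUNT(e.id). COUNT(col) of an all-NULL group is 0.
  1: ids {13, 16, 37} → COUNT(e.id)=3
  2: ids {6, 11, 15} → COUNT(e.id)=3
  3: ids {21, 35, 36, 39} → COUNT(e.id)=4
  4: ids {10, 27} → COUNT(e.id)=2
  5: ids {2} → COUNT(e.id)=1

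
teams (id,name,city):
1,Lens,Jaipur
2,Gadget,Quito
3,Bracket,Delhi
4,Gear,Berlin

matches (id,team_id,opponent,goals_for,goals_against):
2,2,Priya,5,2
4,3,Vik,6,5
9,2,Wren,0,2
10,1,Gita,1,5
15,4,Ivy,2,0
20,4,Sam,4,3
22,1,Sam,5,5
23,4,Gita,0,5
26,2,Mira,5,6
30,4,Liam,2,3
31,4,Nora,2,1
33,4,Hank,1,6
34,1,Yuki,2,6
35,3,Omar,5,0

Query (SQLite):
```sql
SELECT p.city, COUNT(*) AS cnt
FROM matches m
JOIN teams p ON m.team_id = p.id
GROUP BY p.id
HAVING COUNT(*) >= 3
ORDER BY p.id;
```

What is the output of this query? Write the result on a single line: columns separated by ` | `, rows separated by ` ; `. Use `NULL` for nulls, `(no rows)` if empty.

Jaipur | 3 ; Quito | 3 ; Berlin | 6

Join each matches row to its teams via team_id.
Group joined rows by teams.id; compute COUNT(*) per group.
HAVING: keep groups with count ≥ 3.
  1: ids {10, 22, 34} → COUNT(*)=3
  2: ids {2, 9, 26} → COUNT(*)=3
  3: ids {4, 35} → COUNT(*)=2
  4: ids {15, 20, 23, 30, 31, 33} → COUNT(*)=6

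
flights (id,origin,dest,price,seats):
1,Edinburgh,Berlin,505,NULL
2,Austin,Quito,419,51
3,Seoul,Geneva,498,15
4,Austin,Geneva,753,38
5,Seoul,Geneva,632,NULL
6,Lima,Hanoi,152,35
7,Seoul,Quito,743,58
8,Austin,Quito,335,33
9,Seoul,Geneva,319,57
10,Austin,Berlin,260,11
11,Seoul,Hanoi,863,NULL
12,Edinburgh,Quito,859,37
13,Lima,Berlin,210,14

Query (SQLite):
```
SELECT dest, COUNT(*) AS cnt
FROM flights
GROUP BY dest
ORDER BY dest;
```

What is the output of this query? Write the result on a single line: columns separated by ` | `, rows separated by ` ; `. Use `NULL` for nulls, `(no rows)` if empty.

Partition flights by dest; compute COUNT(*) within each group.
  Berlin: ids {1, 10, 13} → COUNT(*)=3
  Geneva: ids {3, 4, 5, 9} → COUNT(*)=4
  Hanoi: ids {6, 11} → COUNT(*)=2
  Quito: ids {2, 7, 8, 12} → COUNT(*)=4

Berlin | 3 ; Geneva | 4 ; Hanoi | 2 ; Quito | 4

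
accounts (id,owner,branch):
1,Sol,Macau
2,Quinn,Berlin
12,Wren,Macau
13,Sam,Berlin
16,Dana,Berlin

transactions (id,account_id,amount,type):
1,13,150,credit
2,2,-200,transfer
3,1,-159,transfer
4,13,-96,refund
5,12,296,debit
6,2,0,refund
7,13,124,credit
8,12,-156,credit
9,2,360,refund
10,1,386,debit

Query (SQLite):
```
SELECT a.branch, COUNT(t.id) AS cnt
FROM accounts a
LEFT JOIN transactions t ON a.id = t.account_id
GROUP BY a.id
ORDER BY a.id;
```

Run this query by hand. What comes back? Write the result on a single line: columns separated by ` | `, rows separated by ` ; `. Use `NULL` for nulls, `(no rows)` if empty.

Macau | 2 ; Berlin | 3 ; Macau | 2 ; Berlin | 3 ; Berlin | 0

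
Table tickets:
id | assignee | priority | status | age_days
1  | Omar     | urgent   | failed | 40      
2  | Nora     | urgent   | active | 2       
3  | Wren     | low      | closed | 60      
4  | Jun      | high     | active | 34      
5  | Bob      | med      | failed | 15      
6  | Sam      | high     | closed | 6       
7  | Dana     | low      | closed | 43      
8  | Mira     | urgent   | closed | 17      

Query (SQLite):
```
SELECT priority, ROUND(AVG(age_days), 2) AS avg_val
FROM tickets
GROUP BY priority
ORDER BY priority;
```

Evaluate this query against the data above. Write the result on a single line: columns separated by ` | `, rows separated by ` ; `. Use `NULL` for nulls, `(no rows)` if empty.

Partition tickets by priority; compute ROUND(AVG(age_days), 2) within each group.
  high: ids {4, 6} → ROUND(AVG(age_days), 2)=20
  low: ids {3, 7} → ROUND(AVG(age_days), 2)=51.5
  med: ids {5} → ROUND(AVG(age_days), 2)=15
  urgent: ids {1, 2, 8} → ROUND(AVG(age_days), 2)=19.67

high | 20 ; low | 51.5 ; med | 15 ; urgent | 19.67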